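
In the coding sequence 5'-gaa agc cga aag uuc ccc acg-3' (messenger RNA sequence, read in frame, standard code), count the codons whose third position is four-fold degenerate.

Codon 1 GAA (Glu): third position 2-fold.
Codon 2 AGC (Ser): third position 2-fold.
Codon 3 CGA (Arg): third position 4-fold.
Codon 4 AAG (Lys): third position 2-fold.
Codon 5 UUC (Phe): third position 2-fold.
Codon 6 CCC (Pro): third position 4-fold.
Codon 7 ACG (Thr): third position 4-fold.
Four-fold degenerate third positions: 3.

3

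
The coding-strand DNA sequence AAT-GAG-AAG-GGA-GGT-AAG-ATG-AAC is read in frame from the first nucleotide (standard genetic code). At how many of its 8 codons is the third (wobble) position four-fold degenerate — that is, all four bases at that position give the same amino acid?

Codon 1 AAT (Asn): third position 2-fold.
Codon 2 GAG (Glu): third position 2-fold.
Codon 3 AAG (Lys): third position 2-fold.
Codon 4 GGA (Gly): third position 4-fold.
Codon 5 GGT (Gly): third position 4-fold.
Codon 6 AAG (Lys): third position 2-fold.
Codon 7 ATG (Met): third position 1-fold.
Codon 8 AAC (Asn): third position 2-fold.
Four-fold degenerate third positions: 2.

2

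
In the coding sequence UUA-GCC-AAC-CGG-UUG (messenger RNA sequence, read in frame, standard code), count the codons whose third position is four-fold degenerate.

Codon 1 UUA (Leu): third position 2-fold.
Codon 2 GCC (Ala): third position 4-fold.
Codon 3 AAC (Asn): third position 2-fold.
Codon 4 CGG (Arg): third position 4-fold.
Codon 5 UUG (Leu): third position 2-fold.
Four-fold degenerate third positions: 2.

2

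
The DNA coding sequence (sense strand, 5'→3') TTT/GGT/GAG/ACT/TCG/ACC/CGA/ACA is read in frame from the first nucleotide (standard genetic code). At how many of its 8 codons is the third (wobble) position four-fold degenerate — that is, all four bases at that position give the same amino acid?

Codon 1 TTT (Phe): third position 2-fold.
Codon 2 GGT (Gly): third position 4-fold.
Codon 3 GAG (Glu): third position 2-fold.
Codon 4 ACT (Thr): third position 4-fold.
Codon 5 TCG (Ser): third position 4-fold.
Codon 6 ACC (Thr): third position 4-fold.
Codon 7 CGA (Arg): third position 4-fold.
Codon 8 ACA (Thr): third position 4-fold.
Four-fold degenerate third positions: 6.

6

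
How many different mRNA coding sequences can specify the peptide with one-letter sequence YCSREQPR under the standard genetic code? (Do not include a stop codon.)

Tyr: 2 codons.
Cys: 2 codons.
Ser: 6 codons.
Arg: 6 codons.
Glu: 2 codons.
Gln: 2 codons.
Pro: 4 codons.
Arg: 6 codons.
2 × 2 × 6 × 6 × 2 × 2 × 4 × 6 = 13824.

13824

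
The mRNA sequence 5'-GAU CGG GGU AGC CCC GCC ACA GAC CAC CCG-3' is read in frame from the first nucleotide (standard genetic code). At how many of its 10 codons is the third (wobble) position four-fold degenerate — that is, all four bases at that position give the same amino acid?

6

Codon 1 GAU (Asp): third position 2-fold.
Codon 2 CGG (Arg): third position 4-fold.
Codon 3 GGU (Gly): third position 4-fold.
Codon 4 AGC (Ser): third position 2-fold.
Codon 5 CCC (Pro): third position 4-fold.
Codon 6 GCC (Ala): third position 4-fold.
Codon 7 ACA (Thr): third position 4-fold.
Codon 8 GAC (Asp): third position 2-fold.
Codon 9 CAC (His): third position 2-fold.
Codon 10 CCG (Pro): third position 4-fold.
Four-fold degenerate third positions: 6.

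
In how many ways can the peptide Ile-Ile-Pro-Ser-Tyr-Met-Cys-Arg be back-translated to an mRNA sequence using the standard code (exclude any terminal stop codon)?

Ile: 3 codons.
Ile: 3 codons.
Pro: 4 codons.
Ser: 6 codons.
Tyr: 2 codons.
Met: 1 codon.
Cys: 2 codons.
Arg: 6 codons.
3 × 3 × 4 × 6 × 2 × 1 × 2 × 6 = 5184.

5184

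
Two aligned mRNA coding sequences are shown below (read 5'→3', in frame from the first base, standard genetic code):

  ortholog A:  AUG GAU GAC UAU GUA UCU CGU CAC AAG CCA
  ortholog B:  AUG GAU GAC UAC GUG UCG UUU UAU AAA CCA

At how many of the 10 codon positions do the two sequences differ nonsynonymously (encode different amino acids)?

Codon 1: AUG Met / AUG Met — identical.
Codon 2: GAU Asp / GAU Asp — identical.
Codon 3: GAC Asp / GAC Asp — identical.
Codon 4: UAU Tyr / UAC Tyr — synonymous.
Codon 5: GUA Val / GUG Val — synonymous.
Codon 6: UCU Ser / UCG Ser — synonymous.
Codon 7: CGU Arg / UUU Phe — nonsynonymous.
Codon 8: CAC His / UAU Tyr — nonsynonymous.
Codon 9: AAG Lys / AAA Lys — synonymous.
Codon 10: CCA Pro / CCA Pro — identical.
Nonsynonymous differences: 2.

2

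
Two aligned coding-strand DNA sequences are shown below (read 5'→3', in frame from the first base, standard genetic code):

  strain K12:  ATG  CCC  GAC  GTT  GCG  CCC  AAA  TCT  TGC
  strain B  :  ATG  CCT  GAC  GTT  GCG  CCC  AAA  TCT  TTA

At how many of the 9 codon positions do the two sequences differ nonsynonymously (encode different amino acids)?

Codon 1: ATG Met / ATG Met — identical.
Codon 2: CCC Pro / CCT Pro — synonymous.
Codon 3: GAC Asp / GAC Asp — identical.
Codon 4: GTT Val / GTT Val — identical.
Codon 5: GCG Ala / GCG Ala — identical.
Codon 6: CCC Pro / CCC Pro — identical.
Codon 7: AAA Lys / AAA Lys — identical.
Codon 8: TCT Ser / TCT Ser — identical.
Codon 9: TGC Cys / TTA Leu — nonsynonymous.
Nonsynonymous differences: 1.

1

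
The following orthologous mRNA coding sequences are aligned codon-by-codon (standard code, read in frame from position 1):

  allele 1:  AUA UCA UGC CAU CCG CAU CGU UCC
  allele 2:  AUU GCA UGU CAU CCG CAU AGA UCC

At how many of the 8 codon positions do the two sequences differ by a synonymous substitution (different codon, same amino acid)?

Codon 1: AUA Ile / AUU Ile — synonymous.
Codon 2: UCA Ser / GCA Ala — nonsynonymous.
Codon 3: UGC Cys / UGU Cys — synonymous.
Codon 4: CAU His / CAU His — identical.
Codon 5: CCG Pro / CCG Pro — identical.
Codon 6: CAU His / CAU His — identical.
Codon 7: CGU Arg / AGA Arg — synonymous.
Codon 8: UCC Ser / UCC Ser — identical.
Synonymous differences: 3.

3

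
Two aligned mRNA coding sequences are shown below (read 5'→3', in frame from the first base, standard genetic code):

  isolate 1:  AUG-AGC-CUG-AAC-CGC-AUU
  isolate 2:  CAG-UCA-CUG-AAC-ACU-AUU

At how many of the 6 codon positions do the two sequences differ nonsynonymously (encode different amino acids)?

2

Codon 1: AUG Met / CAG Gln — nonsynonymous.
Codon 2: AGC Ser / UCA Ser — synonymous.
Codon 3: CUG Leu / CUG Leu — identical.
Codon 4: AAC Asn / AAC Asn — identical.
Codon 5: CGC Arg / ACU Thr — nonsynonymous.
Codon 6: AUU Ile / AUU Ile — identical.
Nonsynonymous differences: 2.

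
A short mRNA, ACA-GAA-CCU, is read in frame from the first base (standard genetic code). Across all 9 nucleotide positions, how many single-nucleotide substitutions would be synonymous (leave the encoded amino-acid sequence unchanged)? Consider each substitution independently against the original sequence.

7

Codon 1 (ACA, Thr): 3 synonymous substitutions.
Codon 2 (GAA, Glu): 1 synonymous substitution.
Codon 3 (CCU, Pro): 3 synonymous substitutions.
Total: 3 + 1 + 3 = 7.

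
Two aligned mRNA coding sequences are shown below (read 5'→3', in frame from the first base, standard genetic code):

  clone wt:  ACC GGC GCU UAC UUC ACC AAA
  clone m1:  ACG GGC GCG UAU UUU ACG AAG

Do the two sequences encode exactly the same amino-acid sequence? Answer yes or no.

yes

Codon 1: ACC Thr / ACG Thr — synonymous.
Codon 2: GGC Gly / GGC Gly — identical.
Codon 3: GCU Ala / GCG Ala — synonymous.
Codon 4: UAC Tyr / UAU Tyr — synonymous.
Codon 5: UUC Phe / UUU Phe — synonymous.
Codon 6: ACC Thr / ACG Thr — synonymous.
Codon 7: AAA Lys / AAG Lys — synonymous.
Nonsynonymous differences: 0 → same protein.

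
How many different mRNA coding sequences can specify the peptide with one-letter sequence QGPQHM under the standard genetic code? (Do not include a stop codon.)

128

Gln: 2 codons.
Gly: 4 codons.
Pro: 4 codons.
Gln: 2 codons.
His: 2 codons.
Met: 1 codon.
2 × 4 × 4 × 2 × 2 × 1 = 128.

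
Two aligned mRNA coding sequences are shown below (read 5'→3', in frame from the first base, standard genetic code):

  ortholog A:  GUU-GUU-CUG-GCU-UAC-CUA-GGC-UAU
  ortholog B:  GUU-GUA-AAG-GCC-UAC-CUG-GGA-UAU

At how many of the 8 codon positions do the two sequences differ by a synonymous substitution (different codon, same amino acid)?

4

Codon 1: GUU Val / GUU Val — identical.
Codon 2: GUU Val / GUA Val — synonymous.
Codon 3: CUG Leu / AAG Lys — nonsynonymous.
Codon 4: GCU Ala / GCC Ala — synonymous.
Codon 5: UAC Tyr / UAC Tyr — identical.
Codon 6: CUA Leu / CUG Leu — synonymous.
Codon 7: GGC Gly / GGA Gly — synonymous.
Codon 8: UAU Tyr / UAU Tyr — identical.
Synonymous differences: 4.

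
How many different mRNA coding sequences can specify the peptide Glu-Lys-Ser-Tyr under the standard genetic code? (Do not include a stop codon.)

48

Glu: 2 codons.
Lys: 2 codons.
Ser: 6 codons.
Tyr: 2 codons.
2 × 2 × 6 × 2 = 48.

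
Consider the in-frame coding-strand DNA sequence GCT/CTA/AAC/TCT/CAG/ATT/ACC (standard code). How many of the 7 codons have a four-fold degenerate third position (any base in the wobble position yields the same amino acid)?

Codon 1 GCT (Ala): third position 4-fold.
Codon 2 CTA (Leu): third position 4-fold.
Codon 3 AAC (Asn): third position 2-fold.
Codon 4 TCT (Ser): third position 4-fold.
Codon 5 CAG (Gln): third position 2-fold.
Codon 6 ATT (Ile): third position 3-fold.
Codon 7 ACC (Thr): third position 4-fold.
Four-fold degenerate third positions: 4.

4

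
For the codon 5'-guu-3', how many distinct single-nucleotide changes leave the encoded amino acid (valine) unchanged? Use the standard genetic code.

Position 1: none → 0 synonymous.
Position 2: none → 0 synonymous.
Position 3: GUC, GUA, GUG → 3 synonymous.
Total: 0 + 0 + 3 = 3.

3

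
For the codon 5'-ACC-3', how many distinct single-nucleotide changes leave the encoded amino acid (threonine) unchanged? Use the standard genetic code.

3

Position 1: none → 0 synonymous.
Position 2: none → 0 synonymous.
Position 3: ACT, ACA, ACG → 3 synonymous.
Total: 0 + 0 + 3 = 3.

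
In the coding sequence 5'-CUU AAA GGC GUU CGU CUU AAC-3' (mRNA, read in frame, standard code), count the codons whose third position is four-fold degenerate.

5

Codon 1 CUU (Leu): third position 4-fold.
Codon 2 AAA (Lys): third position 2-fold.
Codon 3 GGC (Gly): third position 4-fold.
Codon 4 GUU (Val): third position 4-fold.
Codon 5 CGU (Arg): third position 4-fold.
Codon 6 CUU (Leu): third position 4-fold.
Codon 7 AAC (Asn): third position 2-fold.
Four-fold degenerate third positions: 5.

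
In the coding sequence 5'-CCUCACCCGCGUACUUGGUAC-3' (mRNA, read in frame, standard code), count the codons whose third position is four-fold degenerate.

Codon 1 CCU (Pro): third position 4-fold.
Codon 2 CAC (His): third position 2-fold.
Codon 3 CCG (Pro): third position 4-fold.
Codon 4 CGU (Arg): third position 4-fold.
Codon 5 ACU (Thr): third position 4-fold.
Codon 6 UGG (Trp): third position 1-fold.
Codon 7 UAC (Tyr): third position 2-fold.
Four-fold degenerate third positions: 4.

4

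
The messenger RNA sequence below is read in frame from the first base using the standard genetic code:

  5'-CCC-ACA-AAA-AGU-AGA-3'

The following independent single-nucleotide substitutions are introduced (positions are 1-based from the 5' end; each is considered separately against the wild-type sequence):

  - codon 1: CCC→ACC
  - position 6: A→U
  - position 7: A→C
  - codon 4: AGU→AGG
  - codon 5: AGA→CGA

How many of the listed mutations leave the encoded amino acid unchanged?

2

Codon 1: CCC (Pro) → ACC (Thr) — missense.
Codon 2: ACA (Thr) → ACU (Thr) — synonymous.
Codon 3: AAA (Lys) → CAA (Gln) — missense.
Codon 4: AGU (Ser) → AGG (Arg) — missense.
Codon 5: AGA (Arg) → CGA (Arg) — synonymous.
Synonymous: 2 of 5.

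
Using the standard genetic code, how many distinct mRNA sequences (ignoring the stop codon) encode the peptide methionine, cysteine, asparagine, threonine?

16

Met: 1 codon.
Cys: 2 codons.
Asn: 2 codons.
Thr: 4 codons.
1 × 2 × 2 × 4 = 16.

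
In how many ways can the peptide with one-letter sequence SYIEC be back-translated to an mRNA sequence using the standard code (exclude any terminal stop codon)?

144

Ser: 6 codons.
Tyr: 2 codons.
Ile: 3 codons.
Glu: 2 codons.
Cys: 2 codons.
6 × 2 × 3 × 2 × 2 = 144.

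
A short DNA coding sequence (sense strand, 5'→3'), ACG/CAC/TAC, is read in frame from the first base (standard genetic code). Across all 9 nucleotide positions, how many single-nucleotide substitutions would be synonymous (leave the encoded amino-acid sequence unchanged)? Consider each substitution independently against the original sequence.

Codon 1 (ACG, Thr): 3 synonymous substitutions.
Codon 2 (CAC, His): 1 synonymous substitution.
Codon 3 (TAC, Tyr): 1 synonymous substitution.
Total: 3 + 1 + 1 = 5.

5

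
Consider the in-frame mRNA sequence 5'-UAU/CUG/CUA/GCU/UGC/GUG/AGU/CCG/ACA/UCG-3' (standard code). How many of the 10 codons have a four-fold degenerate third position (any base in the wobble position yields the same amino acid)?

7

Codon 1 UAU (Tyr): third position 2-fold.
Codon 2 CUG (Leu): third position 4-fold.
Codon 3 CUA (Leu): third position 4-fold.
Codon 4 GCU (Ala): third position 4-fold.
Codon 5 UGC (Cys): third position 2-fold.
Codon 6 GUG (Val): third position 4-fold.
Codon 7 AGU (Ser): third position 2-fold.
Codon 8 CCG (Pro): third position 4-fold.
Codon 9 ACA (Thr): third position 4-fold.
Codon 10 UCG (Ser): third position 4-fold.
Four-fold degenerate third positions: 7.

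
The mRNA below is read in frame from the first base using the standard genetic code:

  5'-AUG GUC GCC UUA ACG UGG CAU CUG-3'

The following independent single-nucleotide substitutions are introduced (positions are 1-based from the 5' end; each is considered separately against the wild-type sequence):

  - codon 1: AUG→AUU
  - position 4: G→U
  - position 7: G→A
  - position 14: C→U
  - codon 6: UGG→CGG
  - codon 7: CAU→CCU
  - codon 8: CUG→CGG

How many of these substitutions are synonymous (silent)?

Codon 1: AUG (Met) → AUU (Ile) — missense.
Codon 2: GUC (Val) → UUC (Phe) — missense.
Codon 3: GCC (Ala) → ACC (Thr) — missense.
Codon 5: ACG (Thr) → AUG (Met) — missense.
Codon 6: UGG (Trp) → CGG (Arg) — missense.
Codon 7: CAU (His) → CCU (Pro) — missense.
Codon 8: CUG (Leu) → CGG (Arg) — missense.
Synonymous: 0 of 7.

0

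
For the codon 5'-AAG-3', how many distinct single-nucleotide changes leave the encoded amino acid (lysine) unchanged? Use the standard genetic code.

1

Position 1: none → 0 synonymous.
Position 2: none → 0 synonymous.
Position 3: AAA → 1 synonymous.
Total: 0 + 0 + 1 = 1.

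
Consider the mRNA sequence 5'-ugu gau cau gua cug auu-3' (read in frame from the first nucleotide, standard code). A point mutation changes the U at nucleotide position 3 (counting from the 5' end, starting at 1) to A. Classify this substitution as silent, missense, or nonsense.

nonsense

Position 3 falls in codon 1: UGU → Cys.
After the substitution the codon is UGA → Stop.
The new codon is a stop codon, so this is a nonsense mutation.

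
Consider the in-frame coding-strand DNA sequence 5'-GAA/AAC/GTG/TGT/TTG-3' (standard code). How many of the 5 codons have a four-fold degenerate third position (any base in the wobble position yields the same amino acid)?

1

Codon 1 GAA (Glu): third position 2-fold.
Codon 2 AAC (Asn): third position 2-fold.
Codon 3 GTG (Val): third position 4-fold.
Codon 4 TGT (Cys): third position 2-fold.
Codon 5 TTG (Leu): third position 2-fold.
Four-fold degenerate third positions: 1.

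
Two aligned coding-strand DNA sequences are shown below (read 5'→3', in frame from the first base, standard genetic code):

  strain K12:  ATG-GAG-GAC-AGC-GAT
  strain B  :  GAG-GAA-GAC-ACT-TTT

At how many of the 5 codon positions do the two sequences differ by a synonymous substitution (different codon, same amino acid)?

Codon 1: ATG Met / GAG Glu — nonsynonymous.
Codon 2: GAG Glu / GAA Glu — synonymous.
Codon 3: GAC Asp / GAC Asp — identical.
Codon 4: AGC Ser / ACT Thr — nonsynonymous.
Codon 5: GAT Asp / TTT Phe — nonsynonymous.
Synonymous differences: 1.

1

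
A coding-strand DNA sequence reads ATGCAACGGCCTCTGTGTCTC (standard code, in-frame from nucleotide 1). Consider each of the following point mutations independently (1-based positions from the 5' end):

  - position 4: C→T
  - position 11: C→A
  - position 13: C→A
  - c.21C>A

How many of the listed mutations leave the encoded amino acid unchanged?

Codon 2: CAA (Gln) → TAA (Stop) — nonsense.
Codon 4: CCT (Pro) → CAT (His) — missense.
Codon 5: CTG (Leu) → ATG (Met) — missense.
Codon 7: CTC (Leu) → CTA (Leu) — synonymous.
Synonymous: 1 of 4.

1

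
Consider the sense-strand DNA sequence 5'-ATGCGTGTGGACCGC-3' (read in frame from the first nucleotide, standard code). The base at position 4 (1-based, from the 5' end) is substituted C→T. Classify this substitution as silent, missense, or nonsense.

Position 4 falls in codon 2: CGT → Arg.
After the substitution the codon is TGT → Cys.
Arg ≠ Cys, so this is a missense mutation.

missense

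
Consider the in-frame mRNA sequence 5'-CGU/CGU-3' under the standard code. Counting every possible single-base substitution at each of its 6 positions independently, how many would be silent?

6

Codon 1 (CGU, Arg): 3 synonymous substitutions.
Codon 2 (CGU, Arg): 3 synonymous substitutions.
Total: 3 + 3 = 6.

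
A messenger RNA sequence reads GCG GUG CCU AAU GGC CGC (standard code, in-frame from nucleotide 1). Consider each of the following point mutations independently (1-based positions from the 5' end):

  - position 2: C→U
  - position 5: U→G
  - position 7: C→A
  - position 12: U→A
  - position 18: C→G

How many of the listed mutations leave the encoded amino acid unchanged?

1

Codon 1: GCG (Ala) → GUG (Val) — missense.
Codon 2: GUG (Val) → GGG (Gly) — missense.
Codon 3: CCU (Pro) → ACU (Thr) — missense.
Codon 4: AAU (Asn) → AAA (Lys) — missense.
Codon 6: CGC (Arg) → CGG (Arg) — synonymous.
Synonymous: 1 of 5.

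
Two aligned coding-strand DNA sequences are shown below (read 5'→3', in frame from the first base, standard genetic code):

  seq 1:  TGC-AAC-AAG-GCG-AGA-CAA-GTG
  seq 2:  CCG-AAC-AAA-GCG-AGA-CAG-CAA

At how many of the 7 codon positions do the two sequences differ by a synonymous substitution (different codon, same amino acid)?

Codon 1: TGC Cys / CCG Pro — nonsynonymous.
Codon 2: AAC Asn / AAC Asn — identical.
Codon 3: AAG Lys / AAA Lys — synonymous.
Codon 4: GCG Ala / GCG Ala — identical.
Codon 5: AGA Arg / AGA Arg — identical.
Codon 6: CAA Gln / CAG Gln — synonymous.
Codon 7: GTG Val / CAA Gln — nonsynonymous.
Synonymous differences: 2.

2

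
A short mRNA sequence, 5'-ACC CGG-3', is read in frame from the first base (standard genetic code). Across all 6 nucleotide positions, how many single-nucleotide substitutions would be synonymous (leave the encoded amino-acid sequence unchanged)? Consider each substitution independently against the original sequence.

7

Codon 1 (ACC, Thr): 3 synonymous substitutions.
Codon 2 (CGG, Arg): 4 synonymous substitutions.
Total: 3 + 4 = 7.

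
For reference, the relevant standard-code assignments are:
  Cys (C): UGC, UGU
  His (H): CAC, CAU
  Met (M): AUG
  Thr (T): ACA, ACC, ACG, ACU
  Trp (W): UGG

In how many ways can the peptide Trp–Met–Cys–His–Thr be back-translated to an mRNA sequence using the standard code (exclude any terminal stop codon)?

16

Trp: 1 codon.
Met: 1 codon.
Cys: 2 codons.
His: 2 codons.
Thr: 4 codons.
1 × 1 × 2 × 2 × 4 = 16.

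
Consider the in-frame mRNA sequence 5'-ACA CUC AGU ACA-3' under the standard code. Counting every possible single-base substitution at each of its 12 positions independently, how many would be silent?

10

Codon 1 (ACA, Thr): 3 synonymous substitutions.
Codon 2 (CUC, Leu): 3 synonymous substitutions.
Codon 3 (AGU, Ser): 1 synonymous substitution.
Codon 4 (ACA, Thr): 3 synonymous substitutions.
Total: 3 + 3 + 1 + 3 = 10.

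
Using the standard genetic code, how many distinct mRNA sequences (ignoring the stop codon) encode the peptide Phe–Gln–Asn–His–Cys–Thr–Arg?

768

Phe: 2 codons.
Gln: 2 codons.
Asn: 2 codons.
His: 2 codons.
Cys: 2 codons.
Thr: 4 codons.
Arg: 6 codons.
2 × 2 × 2 × 2 × 2 × 4 × 6 = 768.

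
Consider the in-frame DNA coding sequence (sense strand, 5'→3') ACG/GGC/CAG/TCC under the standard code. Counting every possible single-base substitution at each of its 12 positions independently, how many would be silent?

10

Codon 1 (ACG, Thr): 3 synonymous substitutions.
Codon 2 (GGC, Gly): 3 synonymous substitutions.
Codon 3 (CAG, Gln): 1 synonymous substitution.
Codon 4 (TCC, Ser): 3 synonymous substitutions.
Total: 3 + 3 + 1 + 3 = 10.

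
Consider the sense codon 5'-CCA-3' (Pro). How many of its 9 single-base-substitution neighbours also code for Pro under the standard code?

Position 1: none → 0 synonymous.
Position 2: none → 0 synonymous.
Position 3: CCT, CCC, CCG → 3 synonymous.
Total: 0 + 0 + 3 = 3.

3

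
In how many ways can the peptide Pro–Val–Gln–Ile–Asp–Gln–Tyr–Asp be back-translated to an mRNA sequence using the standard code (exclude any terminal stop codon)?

Pro: 4 codons.
Val: 4 codons.
Gln: 2 codons.
Ile: 3 codons.
Asp: 2 codons.
Gln: 2 codons.
Tyr: 2 codons.
Asp: 2 codons.
4 × 4 × 2 × 3 × 2 × 2 × 2 × 2 = 1536.

1536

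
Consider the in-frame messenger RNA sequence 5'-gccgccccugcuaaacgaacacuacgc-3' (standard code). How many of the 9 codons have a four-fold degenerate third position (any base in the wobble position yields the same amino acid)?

Codon 1 GCC (Ala): third position 4-fold.
Codon 2 GCC (Ala): third position 4-fold.
Codon 3 CCU (Pro): third position 4-fold.
Codon 4 GCU (Ala): third position 4-fold.
Codon 5 AAA (Lys): third position 2-fold.
Codon 6 CGA (Arg): third position 4-fold.
Codon 7 ACA (Thr): third position 4-fold.
Codon 8 CUA (Leu): third position 4-fold.
Codon 9 CGC (Arg): third position 4-fold.
Four-fold degenerate third positions: 8.

8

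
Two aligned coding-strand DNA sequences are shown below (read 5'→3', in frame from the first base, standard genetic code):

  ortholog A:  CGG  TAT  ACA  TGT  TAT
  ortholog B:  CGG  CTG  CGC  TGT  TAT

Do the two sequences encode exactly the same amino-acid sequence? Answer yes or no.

Codon 1: CGG Arg / CGG Arg — identical.
Codon 2: TAT Tyr / CTG Leu — nonsynonymous.
Codon 3: ACA Thr / CGC Arg — nonsynonymous.
Codon 4: TGT Cys / TGT Cys — identical.
Codon 5: TAT Tyr / TAT Tyr — identical.
Nonsynonymous differences: 2 → different protein.

no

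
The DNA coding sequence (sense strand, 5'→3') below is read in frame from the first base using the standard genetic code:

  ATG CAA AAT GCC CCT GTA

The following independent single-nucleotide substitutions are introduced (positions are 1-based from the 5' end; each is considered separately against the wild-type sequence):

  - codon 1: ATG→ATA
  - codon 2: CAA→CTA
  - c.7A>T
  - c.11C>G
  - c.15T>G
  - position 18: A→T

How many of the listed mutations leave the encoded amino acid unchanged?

2

Codon 1: ATG (Met) → ATA (Ile) — missense.
Codon 2: CAA (Gln) → CTA (Leu) — missense.
Codon 3: AAT (Asn) → TAT (Tyr) — missense.
Codon 4: GCC (Ala) → GGC (Gly) — missense.
Codon 5: CCT (Pro) → CCG (Pro) — synonymous.
Codon 6: GTA (Val) → GTT (Val) — synonymous.
Synonymous: 2 of 6.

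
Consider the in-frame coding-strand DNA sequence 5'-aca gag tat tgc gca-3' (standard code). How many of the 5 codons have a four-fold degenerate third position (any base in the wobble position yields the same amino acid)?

Codon 1 ACA (Thr): third position 4-fold.
Codon 2 GAG (Glu): third position 2-fold.
Codon 3 TAT (Tyr): third position 2-fold.
Codon 4 TGC (Cys): third position 2-fold.
Codon 5 GCA (Ala): third position 4-fold.
Four-fold degenerate third positions: 2.

2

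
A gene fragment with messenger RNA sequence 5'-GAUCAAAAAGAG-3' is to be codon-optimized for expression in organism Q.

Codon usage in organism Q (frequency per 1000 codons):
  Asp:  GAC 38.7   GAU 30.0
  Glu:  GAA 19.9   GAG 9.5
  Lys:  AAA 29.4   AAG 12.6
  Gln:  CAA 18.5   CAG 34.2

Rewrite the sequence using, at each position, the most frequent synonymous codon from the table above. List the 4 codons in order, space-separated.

Codon 1 (Asp): best is GAC at 38.7.
Codon 2 (Gln): best is CAG at 34.2.
Codon 3 (Lys): best is AAA at 29.4.
Codon 4 (Glu): best is GAA at 19.9.

GAC CAG AAA GAA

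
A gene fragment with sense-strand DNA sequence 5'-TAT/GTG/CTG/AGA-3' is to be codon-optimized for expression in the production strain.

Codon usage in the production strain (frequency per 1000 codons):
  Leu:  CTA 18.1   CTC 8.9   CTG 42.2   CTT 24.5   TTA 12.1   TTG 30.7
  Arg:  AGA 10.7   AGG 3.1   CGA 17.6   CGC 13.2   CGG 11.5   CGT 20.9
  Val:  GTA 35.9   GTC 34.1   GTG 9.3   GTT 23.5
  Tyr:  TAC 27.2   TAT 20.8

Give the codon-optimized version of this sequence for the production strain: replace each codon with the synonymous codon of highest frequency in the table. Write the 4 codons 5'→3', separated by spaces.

Codon 1 (Tyr): best is TAC at 27.2.
Codon 2 (Val): best is GTA at 35.9.
Codon 3 (Leu): best is CTG at 42.2.
Codon 4 (Arg): best is CGT at 20.9.

TAC GTA CTG CGT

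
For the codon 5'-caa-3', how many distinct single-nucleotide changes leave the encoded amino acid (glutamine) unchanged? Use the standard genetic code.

Position 1: none → 0 synonymous.
Position 2: none → 0 synonymous.
Position 3: CAG → 1 synonymous.
Total: 0 + 0 + 1 = 1.

1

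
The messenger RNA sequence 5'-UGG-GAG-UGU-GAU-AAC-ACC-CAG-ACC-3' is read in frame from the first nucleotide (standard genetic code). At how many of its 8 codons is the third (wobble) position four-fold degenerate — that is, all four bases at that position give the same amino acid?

Codon 1 UGG (Trp): third position 1-fold.
Codon 2 GAG (Glu): third position 2-fold.
Codon 3 UGU (Cys): third position 2-fold.
Codon 4 GAU (Asp): third position 2-fold.
Codon 5 AAC (Asn): third position 2-fold.
Codon 6 ACC (Thr): third position 4-fold.
Codon 7 CAG (Gln): third position 2-fold.
Codon 8 ACC (Thr): third position 4-fold.
Four-fold degenerate third positions: 2.

2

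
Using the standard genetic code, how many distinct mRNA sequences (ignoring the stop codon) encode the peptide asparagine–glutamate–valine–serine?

Asn: 2 codons.
Glu: 2 codons.
Val: 4 codons.
Ser: 6 codons.
2 × 2 × 4 × 6 = 96.

96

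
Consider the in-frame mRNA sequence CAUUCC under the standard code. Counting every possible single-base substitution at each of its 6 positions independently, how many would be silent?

Codon 1 (CAU, His): 1 synonymous substitution.
Codon 2 (UCC, Ser): 3 synonymous substitutions.
Total: 1 + 3 = 4.

4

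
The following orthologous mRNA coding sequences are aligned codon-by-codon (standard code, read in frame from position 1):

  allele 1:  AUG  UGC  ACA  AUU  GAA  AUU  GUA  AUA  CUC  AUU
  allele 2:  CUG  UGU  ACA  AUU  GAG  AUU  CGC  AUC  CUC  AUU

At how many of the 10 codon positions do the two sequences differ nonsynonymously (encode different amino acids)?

Codon 1: AUG Met / CUG Leu — nonsynonymous.
Codon 2: UGC Cys / UGU Cys — synonymous.
Codon 3: ACA Thr / ACA Thr — identical.
Codon 4: AUU Ile / AUU Ile — identical.
Codon 5: GAA Glu / GAG Glu — synonymous.
Codon 6: AUU Ile / AUU Ile — identical.
Codon 7: GUA Val / CGC Arg — nonsynonymous.
Codon 8: AUA Ile / AUC Ile — synonymous.
Codon 9: CUC Leu / CUC Leu — identical.
Codon 10: AUU Ile / AUU Ile — identical.
Nonsynonymous differences: 2.

2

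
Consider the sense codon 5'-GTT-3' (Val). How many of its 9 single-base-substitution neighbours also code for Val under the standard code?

Position 1: none → 0 synonymous.
Position 2: none → 0 synonymous.
Position 3: GTC, GTA, GTG → 3 synonymous.
Total: 0 + 0 + 3 = 3.

3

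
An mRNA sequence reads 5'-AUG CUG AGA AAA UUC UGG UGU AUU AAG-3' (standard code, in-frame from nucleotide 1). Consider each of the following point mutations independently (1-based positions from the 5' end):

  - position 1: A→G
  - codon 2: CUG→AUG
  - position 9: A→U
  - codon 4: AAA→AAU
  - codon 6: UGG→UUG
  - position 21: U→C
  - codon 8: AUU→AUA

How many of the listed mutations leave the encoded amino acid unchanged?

Codon 1: AUG (Met) → GUG (Val) — missense.
Codon 2: CUG (Leu) → AUG (Met) — missense.
Codon 3: AGA (Arg) → AGU (Ser) — missense.
Codon 4: AAA (Lys) → AAU (Asn) — missense.
Codon 6: UGG (Trp) → UUG (Leu) — missense.
Codon 7: UGU (Cys) → UGC (Cys) — synonymous.
Codon 8: AUU (Ile) → AUA (Ile) — synonymous.
Synonymous: 2 of 7.

2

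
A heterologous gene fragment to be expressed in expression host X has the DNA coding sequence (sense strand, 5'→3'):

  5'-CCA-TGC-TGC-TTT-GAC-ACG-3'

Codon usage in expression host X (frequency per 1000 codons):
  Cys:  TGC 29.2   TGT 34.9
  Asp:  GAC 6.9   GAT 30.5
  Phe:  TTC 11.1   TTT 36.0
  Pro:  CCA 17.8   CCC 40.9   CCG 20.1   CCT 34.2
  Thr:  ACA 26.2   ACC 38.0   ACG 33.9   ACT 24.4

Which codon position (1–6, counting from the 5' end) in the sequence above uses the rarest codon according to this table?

5

Codon 1 CCA (Pro): 17.8 per 1000.
Codon 2 TGC (Cys): 29.2 per 1000.
Codon 3 TGC (Cys): 29.2 per 1000.
Codon 4 TTT (Phe): 36.0 per 1000.
Codon 5 GAC (Asp): 6.9 per 1000.
Codon 6 ACG (Thr): 33.9 per 1000.
Lowest frequency is 6.9 at codon 5.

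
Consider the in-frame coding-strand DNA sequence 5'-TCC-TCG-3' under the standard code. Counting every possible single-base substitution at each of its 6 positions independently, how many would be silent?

Codon 1 (TCC, Ser): 3 synonymous substitutions.
Codon 2 (TCG, Ser): 3 synonymous substitutions.
Total: 3 + 3 = 6.

6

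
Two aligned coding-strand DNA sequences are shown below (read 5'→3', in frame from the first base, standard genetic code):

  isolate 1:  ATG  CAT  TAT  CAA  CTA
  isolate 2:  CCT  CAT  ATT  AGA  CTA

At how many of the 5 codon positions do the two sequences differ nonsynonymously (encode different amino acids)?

3

Codon 1: ATG Met / CCT Pro — nonsynonymous.
Codon 2: CAT His / CAT His — identical.
Codon 3: TAT Tyr / ATT Ile — nonsynonymous.
Codon 4: CAA Gln / AGA Arg — nonsynonymous.
Codon 5: CTA Leu / CTA Leu — identical.
Nonsynonymous differences: 3.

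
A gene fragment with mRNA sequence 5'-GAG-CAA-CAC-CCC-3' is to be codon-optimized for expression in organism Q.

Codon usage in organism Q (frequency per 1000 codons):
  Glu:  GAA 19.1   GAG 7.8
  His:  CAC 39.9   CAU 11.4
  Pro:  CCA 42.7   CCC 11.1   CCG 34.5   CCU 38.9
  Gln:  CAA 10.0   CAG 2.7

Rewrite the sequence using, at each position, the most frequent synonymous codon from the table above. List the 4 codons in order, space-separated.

GAA CAA CAC CCA

Codon 1 (Glu): best is GAA at 19.1.
Codon 2 (Gln): best is CAA at 10.0.
Codon 3 (His): best is CAC at 39.9.
Codon 4 (Pro): best is CCA at 42.7.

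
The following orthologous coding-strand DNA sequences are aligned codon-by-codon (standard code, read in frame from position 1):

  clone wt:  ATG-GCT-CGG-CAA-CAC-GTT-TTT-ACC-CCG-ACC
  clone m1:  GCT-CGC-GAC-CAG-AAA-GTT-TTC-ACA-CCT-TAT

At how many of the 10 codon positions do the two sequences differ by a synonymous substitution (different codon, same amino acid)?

4

Codon 1: ATG Met / GCT Ala — nonsynonymous.
Codon 2: GCT Ala / CGC Arg — nonsynonymous.
Codon 3: CGG Arg / GAC Asp — nonsynonymous.
Codon 4: CAA Gln / CAG Gln — synonymous.
Codon 5: CAC His / AAA Lys — nonsynonymous.
Codon 6: GTT Val / GTT Val — identical.
Codon 7: TTT Phe / TTC Phe — synonymous.
Codon 8: ACC Thr / ACA Thr — synonymous.
Codon 9: CCG Pro / CCT Pro — synonymous.
Codon 10: ACC Thr / TAT Tyr — nonsynonymous.
Synonymous differences: 4.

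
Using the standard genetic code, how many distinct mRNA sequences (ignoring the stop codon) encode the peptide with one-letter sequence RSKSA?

Arg: 6 codons.
Ser: 6 codons.
Lys: 2 codons.
Ser: 6 codons.
Ala: 4 codons.
6 × 6 × 2 × 6 × 4 = 1728.

1728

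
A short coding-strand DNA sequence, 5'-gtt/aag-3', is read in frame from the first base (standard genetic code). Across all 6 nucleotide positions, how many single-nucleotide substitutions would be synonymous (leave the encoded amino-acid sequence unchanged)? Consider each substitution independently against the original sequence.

4

Codon 1 (GTT, Val): 3 synonymous substitutions.
Codon 2 (AAG, Lys): 1 synonymous substitution.
Total: 3 + 1 = 4.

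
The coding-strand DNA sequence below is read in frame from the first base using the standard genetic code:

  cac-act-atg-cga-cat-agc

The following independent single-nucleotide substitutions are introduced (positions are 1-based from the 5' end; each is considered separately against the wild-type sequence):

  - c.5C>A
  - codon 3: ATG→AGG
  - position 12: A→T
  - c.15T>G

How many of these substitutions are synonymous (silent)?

1

Codon 2: ACT (Thr) → AAT (Asn) — missense.
Codon 3: ATG (Met) → AGG (Arg) — missense.
Codon 4: CGA (Arg) → CGT (Arg) — synonymous.
Codon 5: CAT (His) → CAG (Gln) — missense.
Synonymous: 1 of 4.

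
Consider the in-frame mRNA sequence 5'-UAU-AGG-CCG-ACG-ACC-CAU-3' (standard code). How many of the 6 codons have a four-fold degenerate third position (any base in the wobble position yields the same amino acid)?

Codon 1 UAU (Tyr): third position 2-fold.
Codon 2 AGG (Arg): third position 2-fold.
Codon 3 CCG (Pro): third position 4-fold.
Codon 4 ACG (Thr): third position 4-fold.
Codon 5 ACC (Thr): third position 4-fold.
Codon 6 CAU (His): third position 2-fold.
Four-fold degenerate third positions: 3.

3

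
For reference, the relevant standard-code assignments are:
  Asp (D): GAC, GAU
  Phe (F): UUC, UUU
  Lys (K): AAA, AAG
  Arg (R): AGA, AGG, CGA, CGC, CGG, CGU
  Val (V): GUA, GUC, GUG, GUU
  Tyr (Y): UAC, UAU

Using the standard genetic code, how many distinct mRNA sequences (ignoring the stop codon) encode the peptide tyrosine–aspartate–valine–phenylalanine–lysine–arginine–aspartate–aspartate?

Tyr: 2 codons.
Asp: 2 codons.
Val: 4 codons.
Phe: 2 codons.
Lys: 2 codons.
Arg: 6 codons.
Asp: 2 codons.
Asp: 2 codons.
2 × 2 × 4 × 2 × 2 × 6 × 2 × 2 = 1536.

1536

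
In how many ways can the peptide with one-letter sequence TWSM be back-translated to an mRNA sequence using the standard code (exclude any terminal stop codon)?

24

Thr: 4 codons.
Trp: 1 codon.
Ser: 6 codons.
Met: 1 codon.
4 × 1 × 6 × 1 = 24.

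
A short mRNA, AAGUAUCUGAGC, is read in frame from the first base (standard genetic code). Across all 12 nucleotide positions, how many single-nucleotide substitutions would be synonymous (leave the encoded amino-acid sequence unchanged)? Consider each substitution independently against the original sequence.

7

Codon 1 (AAG, Lys): 1 synonymous substitution.
Codon 2 (UAU, Tyr): 1 synonymous substitution.
Codon 3 (CUG, Leu): 4 synonymous substitutions.
Codon 4 (AGC, Ser): 1 synonymous substitution.
Total: 1 + 1 + 4 + 1 = 7.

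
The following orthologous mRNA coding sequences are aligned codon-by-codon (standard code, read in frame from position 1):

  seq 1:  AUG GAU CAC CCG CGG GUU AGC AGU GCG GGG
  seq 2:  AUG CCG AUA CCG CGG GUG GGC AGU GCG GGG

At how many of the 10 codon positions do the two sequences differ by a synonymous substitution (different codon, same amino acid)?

Codon 1: AUG Met / AUG Met — identical.
Codon 2: GAU Asp / CCG Pro — nonsynonymous.
Codon 3: CAC His / AUA Ile — nonsynonymous.
Codon 4: CCG Pro / CCG Pro — identical.
Codon 5: CGG Arg / CGG Arg — identical.
Codon 6: GUU Val / GUG Val — synonymous.
Codon 7: AGC Ser / GGC Gly — nonsynonymous.
Codon 8: AGU Ser / AGU Ser — identical.
Codon 9: GCG Ala / GCG Ala — identical.
Codon 10: GGG Gly / GGG Gly — identical.
Synonymous differences: 1.

1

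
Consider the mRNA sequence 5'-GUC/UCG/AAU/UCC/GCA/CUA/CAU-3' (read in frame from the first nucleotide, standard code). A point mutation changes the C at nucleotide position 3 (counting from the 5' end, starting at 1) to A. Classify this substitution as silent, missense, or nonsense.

silent

Position 3 falls in codon 1: GUC → Val.
After the substitution the codon is GUA → Val.
Both encode Val, so the change is synonymous.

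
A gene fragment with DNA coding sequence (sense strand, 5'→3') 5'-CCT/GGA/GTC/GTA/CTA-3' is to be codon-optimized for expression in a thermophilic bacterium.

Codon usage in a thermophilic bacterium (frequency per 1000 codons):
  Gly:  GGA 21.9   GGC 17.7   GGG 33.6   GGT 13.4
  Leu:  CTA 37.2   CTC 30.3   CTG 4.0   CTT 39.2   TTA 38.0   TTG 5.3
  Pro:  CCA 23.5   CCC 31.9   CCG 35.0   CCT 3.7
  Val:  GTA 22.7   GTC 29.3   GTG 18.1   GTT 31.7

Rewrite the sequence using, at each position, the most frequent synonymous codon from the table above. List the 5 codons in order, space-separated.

CCG GGG GTT GTT CTT

Codon 1 (Pro): best is CCG at 35.0.
Codon 2 (Gly): best is GGG at 33.6.
Codon 3 (Val): best is GTT at 31.7.
Codon 4 (Val): best is GTT at 31.7.
Codon 5 (Leu): best is CTT at 39.2.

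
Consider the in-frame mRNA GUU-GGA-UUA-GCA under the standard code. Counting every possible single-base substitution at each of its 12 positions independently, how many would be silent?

Codon 1 (GUU, Val): 3 synonymous substitutions.
Codon 2 (GGA, Gly): 3 synonymous substitutions.
Codon 3 (UUA, Leu): 2 synonymous substitutions.
Codon 4 (GCA, Ala): 3 synonymous substitutions.
Total: 3 + 3 + 2 + 3 = 11.

11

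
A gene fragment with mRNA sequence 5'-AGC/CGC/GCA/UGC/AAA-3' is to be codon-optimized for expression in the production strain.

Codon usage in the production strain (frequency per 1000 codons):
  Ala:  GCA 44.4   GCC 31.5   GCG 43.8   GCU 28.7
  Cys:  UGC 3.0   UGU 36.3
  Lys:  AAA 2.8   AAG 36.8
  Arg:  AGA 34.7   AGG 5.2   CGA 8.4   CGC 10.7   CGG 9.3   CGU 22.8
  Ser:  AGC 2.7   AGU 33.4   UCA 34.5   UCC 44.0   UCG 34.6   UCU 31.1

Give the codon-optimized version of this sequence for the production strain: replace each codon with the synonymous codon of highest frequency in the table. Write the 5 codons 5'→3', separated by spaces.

UCC AGA GCA UGU AAG

Codon 1 (Ser): best is UCC at 44.0.
Codon 2 (Arg): best is AGA at 34.7.
Codon 3 (Ala): best is GCA at 44.4.
Codon 4 (Cys): best is UGU at 36.3.
Codon 5 (Lys): best is AAG at 36.8.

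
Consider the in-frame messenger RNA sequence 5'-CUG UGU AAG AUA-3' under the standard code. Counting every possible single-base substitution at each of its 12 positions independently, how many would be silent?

8

Codon 1 (CUG, Leu): 4 synonymous substitutions.
Codon 2 (UGU, Cys): 1 synonymous substitution.
Codon 3 (AAG, Lys): 1 synonymous substitution.
Codon 4 (AUA, Ile): 2 synonymous substitutions.
Total: 4 + 1 + 1 + 2 = 8.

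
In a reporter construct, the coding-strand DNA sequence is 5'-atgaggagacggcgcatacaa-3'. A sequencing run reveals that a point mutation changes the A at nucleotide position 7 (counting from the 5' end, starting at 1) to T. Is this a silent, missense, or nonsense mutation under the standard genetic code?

nonsense

Position 7 falls in codon 3: AGA → Arg.
After the substitution the codon is TGA → Stop.
The new codon is a stop codon, so this is a nonsense mutation.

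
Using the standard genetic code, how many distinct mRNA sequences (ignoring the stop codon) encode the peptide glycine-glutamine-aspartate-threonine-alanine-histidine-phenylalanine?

1024

Gly: 4 codons.
Gln: 2 codons.
Asp: 2 codons.
Thr: 4 codons.
Ala: 4 codons.
His: 2 codons.
Phe: 2 codons.
4 × 2 × 2 × 4 × 4 × 2 × 2 = 1024.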